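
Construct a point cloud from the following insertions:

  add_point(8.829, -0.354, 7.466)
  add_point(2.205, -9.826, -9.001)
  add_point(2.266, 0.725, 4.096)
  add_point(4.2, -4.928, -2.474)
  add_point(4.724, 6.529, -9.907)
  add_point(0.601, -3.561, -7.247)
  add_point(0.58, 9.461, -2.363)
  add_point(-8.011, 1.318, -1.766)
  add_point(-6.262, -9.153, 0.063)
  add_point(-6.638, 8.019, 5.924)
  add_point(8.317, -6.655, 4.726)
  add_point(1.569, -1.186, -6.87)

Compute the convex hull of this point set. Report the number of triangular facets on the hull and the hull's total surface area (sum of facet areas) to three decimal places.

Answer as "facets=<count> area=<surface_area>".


facets=12 area=971.168

Points on the hull: [0, 1, 4, 6, 7, 8, 9, 10] (8 of 12).

Area of each hull facet:
  f1: (p4, p1, p7) → 116.8959
  f2: (p8, p1, p7) → 66.8542
  f3: (p8, p9, p7) → 48.4986
  f4: (p8, p9, p0) → 143.9723
  f5: (p6, p4, p0) → 73.2355
  f6: (p6, p9, p0) → 87.6965
  f7: (p6, p4, p7) → 53.2702
  f8: (p6, p9, p7) → 52.5919
  f9: (p10, p8, p0) → 50.3089
  f10: (p10, p8, p1) → 87.7417
  f11: (p10, p4, p0) → 65.8351
  f12: (p10, p4, p1) → 124.2671
Σ area = 971.168

Euler: V−E+F = 8−18+12 = 2.


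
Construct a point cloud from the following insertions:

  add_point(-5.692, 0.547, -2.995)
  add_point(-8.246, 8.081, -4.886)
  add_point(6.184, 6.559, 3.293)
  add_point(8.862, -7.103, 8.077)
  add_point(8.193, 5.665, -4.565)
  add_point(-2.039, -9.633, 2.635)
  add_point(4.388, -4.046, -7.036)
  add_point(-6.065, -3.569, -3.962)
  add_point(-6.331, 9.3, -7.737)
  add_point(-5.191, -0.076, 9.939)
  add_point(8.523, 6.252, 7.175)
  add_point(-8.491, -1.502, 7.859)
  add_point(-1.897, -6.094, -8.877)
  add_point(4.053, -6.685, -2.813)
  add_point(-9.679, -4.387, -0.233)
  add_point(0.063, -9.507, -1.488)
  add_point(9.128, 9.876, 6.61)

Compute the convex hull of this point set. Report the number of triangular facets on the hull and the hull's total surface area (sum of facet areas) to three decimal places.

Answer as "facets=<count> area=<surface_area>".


facets=24 area=1236.870

Points on the hull: [1, 3, 4, 5, 6, 8, 9, 10, 11, 12, 13, 14, 15, 16] (14 of 17).

Facet areas (half cross-product norm):
  f1: (p12, p5, p14) → 52.6865
  f2: (p8, p12, p14) → 87.5429
  f3: (p4, p8, p16) → 90.0982
  f4: (p3, p4, p16) → 98.2604
  f5: (p11, p5, p14) → 41.1849
  f6: (p11, p3, p5) → 71.5093
  f7: (p11, p3, p9) → 28.5620
  f8: (p1, p8, p16) → 38.0785
  f9: (p1, p9, p16) → 146.3256
  f10: (p1, p11, p9) → 32.5664
  f11: (p1, p8, p14) → 18.7447
  f12: (p1, p11, p14) → 58.0412
  f13: (p15, p12, p5) → 14.0117
  f14: (p15, p3, p5) → 28.8023
  f15: (p15, p3, p13) → 30.1050
  f16: (p6, p15, p12) → 27.1184
  f17: (p6, p15, p13) → 10.3913
  f18: (p6, p8, p12) → 55.0265
  f19: (p6, p4, p8) → 80.8333
  f20: (p6, p3, p13) → 19.1450
  f21: (p6, p3, p4) → 85.1539
  f22: (p10, p9, p16) → 23.3590
  f23: (p10, p3, p16) → 5.1351
  f24: (p10, p3, p9) → 94.1878
Σ area = 1236.870

Check V−E+F: 14 − 36 + 24 = 2.


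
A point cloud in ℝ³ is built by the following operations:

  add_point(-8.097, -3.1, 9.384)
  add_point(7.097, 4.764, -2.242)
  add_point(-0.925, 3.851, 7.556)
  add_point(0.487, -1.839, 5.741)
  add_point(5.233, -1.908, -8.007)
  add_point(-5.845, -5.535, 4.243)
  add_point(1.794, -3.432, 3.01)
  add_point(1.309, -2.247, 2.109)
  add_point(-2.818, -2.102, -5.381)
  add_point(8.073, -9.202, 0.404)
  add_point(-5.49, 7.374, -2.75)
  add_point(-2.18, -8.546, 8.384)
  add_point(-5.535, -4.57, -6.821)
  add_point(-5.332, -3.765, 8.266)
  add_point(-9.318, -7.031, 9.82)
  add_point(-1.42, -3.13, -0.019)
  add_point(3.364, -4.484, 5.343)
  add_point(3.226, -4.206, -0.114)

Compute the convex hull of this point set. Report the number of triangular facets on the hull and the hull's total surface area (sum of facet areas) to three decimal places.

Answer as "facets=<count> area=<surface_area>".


facets=16 area=883.730

Extreme-point indices: [0, 1, 2, 4, 9, 10, 11, 12, 14, 16] — 10 of 18 on the boundary.

Triangle areas on the boundary:
  f1: (p12, p4, p9) → 64.0832
  f2: (p12, p10, p14) → 107.0993
  f3: (p12, p4, p10) → 69.0325
  f4: (p11, p12, p14) → 59.6187
  f5: (p11, p12, p9) → 95.6486
  f6: (p0, p10, p14) → 22.6602
  f7: (p0, p2, p10) → 59.7203
  f8: (p0, p11, p14) → 15.2985
  f9: (p0, p11, p2) → 41.0158
  f10: (p1, p4, p9) → 51.7122
  f11: (p1, p4, p10) → 57.7980
  f12: (p1, p2, p10) → 66.9207
  f13: (p16, p11, p9) → 29.1776
  f14: (p16, p11, p2) → 36.1541
  f15: (p16, p1, p9) → 51.6608
  f16: (p16, p1, p2) → 56.1299
Σ area = 883.730

Check V−E+F: 10 − 24 + 16 = 2.


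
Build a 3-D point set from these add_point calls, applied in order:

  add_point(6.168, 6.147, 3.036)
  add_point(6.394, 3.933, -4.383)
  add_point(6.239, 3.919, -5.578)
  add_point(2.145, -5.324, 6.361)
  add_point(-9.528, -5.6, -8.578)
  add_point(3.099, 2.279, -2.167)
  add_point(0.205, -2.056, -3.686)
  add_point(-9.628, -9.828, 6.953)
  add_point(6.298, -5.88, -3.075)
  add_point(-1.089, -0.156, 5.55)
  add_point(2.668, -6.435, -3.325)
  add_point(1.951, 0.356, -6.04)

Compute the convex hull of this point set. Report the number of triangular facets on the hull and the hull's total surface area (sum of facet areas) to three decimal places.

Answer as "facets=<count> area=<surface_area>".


Extreme-point indices: [0, 1, 2, 3, 4, 7, 8, 9, 10] — 9 of 12 on the boundary.

Area of each hull facet:
  f1: (p8, p0, p1) → 37.8694
  f2: (p9, p4, p7) → 99.5026
  f3: (p9, p0, p4) → 80.7062
  f4: (p10, p4, p7) → 98.5275
  f5: (p10, p8, p7) → 20.6392
  f6: (p10, p8, p4) → 9.5186
  f7: (p2, p8, p1) → 5.9235
  f8: (p2, p8, p4) → 84.2920
  f9: (p2, p0, p1) → 1.4661
  f10: (p2, p0, p4) → 79.7780
  f11: (p3, p8, p0) → 61.6249
  f12: (p3, p9, p0) → 30.0399
  f13: (p3, p8, p7) → 59.7342
  f14: (p3, p9, p7) → 38.1386
Σ area = 707.761

Euler characteristic 9−21+14 = 2 ✓

facets=14 area=707.761


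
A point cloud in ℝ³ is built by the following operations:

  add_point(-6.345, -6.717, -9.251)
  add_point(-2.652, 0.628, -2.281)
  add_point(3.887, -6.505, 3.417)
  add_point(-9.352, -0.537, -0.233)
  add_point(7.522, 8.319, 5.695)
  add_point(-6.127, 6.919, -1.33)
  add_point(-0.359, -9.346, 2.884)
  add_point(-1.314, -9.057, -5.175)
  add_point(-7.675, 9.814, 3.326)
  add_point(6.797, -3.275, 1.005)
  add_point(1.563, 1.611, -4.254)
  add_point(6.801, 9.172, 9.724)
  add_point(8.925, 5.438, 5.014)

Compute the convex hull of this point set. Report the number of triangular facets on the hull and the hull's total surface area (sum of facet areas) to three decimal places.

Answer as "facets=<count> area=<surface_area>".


Points on the hull: [0, 2, 3, 4, 5, 6, 7, 8, 9, 10, 11, 12] (12 of 13).

Facet areas (half cross-product norm):
  f1: (p0, p6, p3) → 68.5081
  f2: (p5, p0, p3) → 44.5450
  f3: (p10, p5, p0) → 61.3044
  f4: (p10, p9, p12) → 43.3314
  f5: (p8, p5, p3) → 22.6328
  f6: (p8, p6, p3) → 64.0266
  f7: (p8, p11, p6) → 151.8824
  f8: (p4, p11, p12) → 6.1034
  f9: (p4, p10, p12) → 20.0725
  f10: (p4, p10, p5) → 64.9035
  f11: (p4, p8, p5) → 43.2067
  f12: (p4, p8, p11) → 32.2762
  f13: (p7, p0, p6) → 20.3506
  f14: (p7, p10, p0) → 38.0185
  f15: (p7, p10, p9) → 46.5406
  f16: (p2, p11, p6) → 32.1133
  f17: (p2, p7, p6) → 20.5131
  f18: (p2, p7, p9) → 25.7264
  f19: (p2, p11, p12) → 36.1117
  f20: (p2, p9, p12) → 21.0795
Σ area = 863.247

Euler: V−E+F = 12−30+20 = 2.

facets=20 area=863.247


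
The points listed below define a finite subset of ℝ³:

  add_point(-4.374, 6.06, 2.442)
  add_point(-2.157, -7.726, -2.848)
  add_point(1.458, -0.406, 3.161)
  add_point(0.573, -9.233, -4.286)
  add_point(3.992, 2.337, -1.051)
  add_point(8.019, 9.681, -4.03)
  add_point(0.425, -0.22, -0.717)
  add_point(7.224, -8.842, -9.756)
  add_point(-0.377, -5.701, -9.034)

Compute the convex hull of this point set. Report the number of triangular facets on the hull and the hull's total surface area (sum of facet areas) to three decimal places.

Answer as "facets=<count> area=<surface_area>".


facets=10 area=553.480

Points on the hull: [0, 1, 2, 3, 5, 7, 8] (7 of 9).

Triangle areas on the boundary:
  f1: (p2, p5, p0) → 59.0943
  f2: (p2, p7, p5) → 113.1622
  f3: (p1, p2, p0) → 42.9057
  f4: (p8, p5, p0) → 115.1711
  f5: (p8, p7, p5) → 74.9966
  f6: (p8, p1, p0) → 50.1888
  f7: (p3, p2, p7) → 47.3902
  f8: (p3, p1, p2) → 16.7003
  f9: (p3, p8, p7) → 23.5947
  f10: (p3, p8, p1) → 10.2760
Σ area = 553.480

Euler: V−E+F = 7−15+10 = 2.


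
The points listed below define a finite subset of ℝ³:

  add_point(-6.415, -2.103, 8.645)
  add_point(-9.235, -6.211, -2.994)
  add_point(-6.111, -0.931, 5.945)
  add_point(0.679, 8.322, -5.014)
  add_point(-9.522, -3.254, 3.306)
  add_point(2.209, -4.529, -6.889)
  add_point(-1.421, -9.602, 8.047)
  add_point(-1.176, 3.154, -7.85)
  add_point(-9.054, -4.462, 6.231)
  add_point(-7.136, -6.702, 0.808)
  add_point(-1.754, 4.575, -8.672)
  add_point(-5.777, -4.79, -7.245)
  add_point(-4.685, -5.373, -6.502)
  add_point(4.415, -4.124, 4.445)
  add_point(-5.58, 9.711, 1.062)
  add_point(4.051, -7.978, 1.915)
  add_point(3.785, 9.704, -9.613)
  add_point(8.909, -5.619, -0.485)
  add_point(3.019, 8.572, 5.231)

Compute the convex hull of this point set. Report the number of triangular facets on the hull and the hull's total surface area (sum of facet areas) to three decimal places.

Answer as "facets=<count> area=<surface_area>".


Points on the hull: [0, 1, 4, 5, 6, 8, 10, 11, 12, 13, 14, 15, 16, 17, 18] (15 of 19).

Triangle areas on the boundary:
  f1: (p5, p16, p17) → 67.0880
  f2: (p5, p11, p16) → 57.7877
  f3: (p5, p15, p17) → 26.5905
  f4: (p10, p14, p16) → 44.2751
  f5: (p10, p11, p16) → 15.7722
  f6: (p18, p0, p14) → 64.9653
  f7: (p18, p16, p17) → 116.5624
  f8: (p18, p14, p16) → 65.9154
  f9: (p1, p14, p4) → 46.4252
  f10: (p1, p10, p14) → 82.0949
  f11: (p1, p10, p11) → 23.9099
  f12: (p12, p5, p11) → 3.7188
  f13: (p12, p5, p15) → 33.3533
  f14: (p12, p1, p11) → 4.0852
  f15: (p6, p18, p0) → 64.3102
  f16: (p6, p15, p17) → 10.1773
  f17: (p6, p12, p15) → 51.8165
  f18: (p6, p12, p1) → 40.3708
  f19: (p13, p18, p17) → 41.2454
  f20: (p13, p6, p17) → 24.0797
  f21: (p13, p6, p18) → 47.9205
  f22: (p8, p6, p0) → 19.1129
  f23: (p8, p14, p4) → 19.4642
  f24: (p8, p0, p14) → 29.5462
  f25: (p8, p1, p4) → 8.3636
  f26: (p8, p6, p1) → 43.8051
Σ area = 1052.756

Euler characteristic 15−39+26 = 2 ✓

facets=26 area=1052.756


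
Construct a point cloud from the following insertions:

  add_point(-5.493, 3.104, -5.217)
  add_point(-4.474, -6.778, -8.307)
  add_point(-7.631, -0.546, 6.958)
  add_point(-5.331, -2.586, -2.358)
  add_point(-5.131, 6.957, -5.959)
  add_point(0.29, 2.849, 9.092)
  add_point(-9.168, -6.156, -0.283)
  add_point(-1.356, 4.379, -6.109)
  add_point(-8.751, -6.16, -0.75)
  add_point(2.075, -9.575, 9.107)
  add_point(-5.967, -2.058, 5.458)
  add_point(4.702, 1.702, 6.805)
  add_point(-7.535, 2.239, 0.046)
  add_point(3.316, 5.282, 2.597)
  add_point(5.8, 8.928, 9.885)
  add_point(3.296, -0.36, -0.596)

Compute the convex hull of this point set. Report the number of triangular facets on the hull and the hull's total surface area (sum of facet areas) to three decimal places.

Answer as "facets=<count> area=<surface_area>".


Hull vertices (12/16): indices [1, 2, 4, 5, 6, 7, 9, 11, 12, 13, 14, 15].

Per-facet area ½‖(b−a)×(c−a)‖:
  f1: (p1, p9, p6) → 69.3238
  f2: (p4, p1, p6) → 63.1735
  f3: (p2, p9, p6) → 61.5447
  f4: (p2, p4, p14) → 121.9287
  f5: (p15, p1, p9) → 85.1987
  f6: (p5, p9, p14) → 39.9696
  f7: (p5, p2, p14) → 15.8328
  f8: (p5, p2, p9) → 53.9290
  f9: (p12, p4, p6) → 27.2408
  f10: (p12, p2, p6) → 30.0680
  f11: (p12, p2, p4) → 11.7115
  f12: (p11, p9, p14) → 26.4336
  f13: (p11, p15, p14) → 23.9680
  f14: (p11, p15, p9) → 45.8364
  f15: (p13, p15, p14) → 16.7623
  f16: (p7, p4, p1) → 25.5362
  f17: (p7, p15, p1) → 49.1623
  f18: (p7, p13, p15) → 27.6089
  f19: (p7, p4, p14) → 40.8942
  f20: (p7, p13, p14) → 15.8604
Σ area = 851.983

Euler characteristic 12−30+20 = 2 ✓

facets=20 area=851.983


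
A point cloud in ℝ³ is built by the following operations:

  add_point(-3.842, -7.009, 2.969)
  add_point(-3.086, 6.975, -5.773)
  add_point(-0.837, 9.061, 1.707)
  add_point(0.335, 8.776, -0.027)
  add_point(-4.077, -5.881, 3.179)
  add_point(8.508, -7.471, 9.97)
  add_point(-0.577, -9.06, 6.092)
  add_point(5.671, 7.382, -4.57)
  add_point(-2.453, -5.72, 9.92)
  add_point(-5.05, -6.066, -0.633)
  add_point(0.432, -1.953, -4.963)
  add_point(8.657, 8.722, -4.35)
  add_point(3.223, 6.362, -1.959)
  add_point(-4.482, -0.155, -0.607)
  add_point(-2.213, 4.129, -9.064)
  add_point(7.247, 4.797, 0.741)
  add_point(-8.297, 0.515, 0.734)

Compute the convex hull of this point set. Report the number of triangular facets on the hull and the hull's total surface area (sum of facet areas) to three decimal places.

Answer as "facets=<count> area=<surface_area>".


Points on the hull: [0, 1, 2, 5, 6, 8, 9, 10, 11, 14, 15, 16] (12 of 17).

Facet areas (half cross-product norm):
  f1: (p10, p5, p11) → 120.1178
  f2: (p8, p2, p16) → 71.4229
  f3: (p8, p2, p5) → 94.1785
  f4: (p15, p5, p11) → 19.7530
  f5: (p15, p2, p11) → 30.2416
  f6: (p15, p2, p5) → 65.5158
  f7: (p14, p10, p11) → 48.5089
  f8: (p6, p10, p5) → 64.9795
  f9: (p6, p8, p5) → 27.0470
  f10: (p1, p14, p11) → 26.5291
  f11: (p1, p2, p11) → 43.8419
  f12: (p1, p2, p16) → 40.9835
  f13: (p1, p14, p16) → 23.0917
  f14: (p9, p6, p10) → 33.8750
  f15: (p9, p14, p16) → 44.8661
  f16: (p9, p14, p10) → 28.2694
  f17: (p0, p8, p16) → 31.9507
  f18: (p0, p9, p16) → 14.3764
  f19: (p0, p6, p8) → 13.4260
  f20: (p0, p9, p6) → 4.5800
Σ area = 847.555

Check V−E+F: 12 − 30 + 20 = 2.

facets=20 area=847.555


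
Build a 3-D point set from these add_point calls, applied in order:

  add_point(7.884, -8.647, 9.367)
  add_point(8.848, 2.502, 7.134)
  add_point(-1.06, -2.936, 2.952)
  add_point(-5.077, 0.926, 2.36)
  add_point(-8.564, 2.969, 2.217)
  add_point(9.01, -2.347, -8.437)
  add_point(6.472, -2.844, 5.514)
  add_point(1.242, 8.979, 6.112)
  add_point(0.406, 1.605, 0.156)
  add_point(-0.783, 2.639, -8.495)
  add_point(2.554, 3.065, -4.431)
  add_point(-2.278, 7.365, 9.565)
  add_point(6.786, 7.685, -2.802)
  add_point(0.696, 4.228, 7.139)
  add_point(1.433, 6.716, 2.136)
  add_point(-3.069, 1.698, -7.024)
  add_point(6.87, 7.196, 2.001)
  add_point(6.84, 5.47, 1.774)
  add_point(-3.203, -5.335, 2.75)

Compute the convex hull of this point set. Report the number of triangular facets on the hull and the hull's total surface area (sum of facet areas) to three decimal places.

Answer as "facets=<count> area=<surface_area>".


11 of the 19 inputs are extreme points: [0, 1, 4, 5, 7, 9, 11, 12, 15, 16, 18].

Area of each hull facet:
  f1: (p9, p7, p4) → 78.7403
  f2: (p11, p7, p4) → 27.4884
  f3: (p1, p0, p5) → 92.5616
  f4: (p1, p11, p7) → 25.2541
  f5: (p1, p11, p0) → 68.0428
  f6: (p12, p9, p5) → 53.5673
  f7: (p12, p9, p7) → 56.2331
  f8: (p12, p1, p5) → 66.7680
  f9: (p15, p9, p4) → 9.3132
  f10: (p15, p9, p5) → 13.1268
  f11: (p16, p1, p7) → 25.9992
  f12: (p16, p12, p7) → 14.7314
  f13: (p16, p12, p1) → 10.9999
  f14: (p18, p15, p4) → 50.6282
  f15: (p18, p11, p4) → 52.5693
  f16: (p18, p11, p0) → 96.0270
  f17: (p18, p0, p5) → 109.1709
  f18: (p18, p15, p5) → 76.8933
Σ area = 928.115

Euler characteristic 11−27+18 = 2 ✓

facets=18 area=928.115


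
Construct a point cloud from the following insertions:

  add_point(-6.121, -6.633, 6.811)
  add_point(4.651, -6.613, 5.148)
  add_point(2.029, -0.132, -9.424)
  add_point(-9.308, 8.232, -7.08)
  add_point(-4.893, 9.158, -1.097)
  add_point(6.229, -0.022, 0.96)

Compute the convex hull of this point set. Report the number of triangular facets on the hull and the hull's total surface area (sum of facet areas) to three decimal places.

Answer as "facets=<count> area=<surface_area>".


facets=8 area=599.714

Extreme-point indices: [0, 1, 2, 3, 4, 5] — 6 of 6 on the boundary.

Per-facet area ½‖(b−a)×(c−a)‖:
  f1: (p2, p0, p3) → 132.4249
  f2: (p4, p0, p3) → 64.9087
  f3: (p4, p2, p3) → 51.6057
  f4: (p4, p2, p5) → 74.3803
  f5: (p1, p2, p5) → 40.7998
  f6: (p1, p2, p0) → 88.0604
  f7: (p1, p4, p5) → 51.9837
  f8: (p1, p4, p0) → 95.5509
Σ area = 599.714

Euler characteristic 6−12+8 = 2 ✓


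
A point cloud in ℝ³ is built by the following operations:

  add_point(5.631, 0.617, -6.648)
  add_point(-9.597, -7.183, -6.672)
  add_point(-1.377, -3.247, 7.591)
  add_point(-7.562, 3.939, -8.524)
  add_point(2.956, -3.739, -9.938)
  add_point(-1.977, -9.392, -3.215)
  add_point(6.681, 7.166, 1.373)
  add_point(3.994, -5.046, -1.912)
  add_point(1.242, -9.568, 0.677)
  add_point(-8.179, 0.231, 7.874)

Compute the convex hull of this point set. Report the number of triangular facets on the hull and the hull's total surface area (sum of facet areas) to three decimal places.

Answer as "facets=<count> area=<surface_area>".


Extreme-point indices: [0, 1, 2, 3, 4, 5, 6, 7, 8, 9] — 10 of 10 on the boundary.

Area of each hull facet:
  f1: (p9, p8, p1) → 95.7157
  f2: (p2, p8, p6) → 70.8138
  f3: (p2, p9, p6) → 54.7204
  f4: (p2, p9, p8) → 30.7664
  f5: (p3, p4, p1) → 68.4776
  f6: (p3, p9, p1) → 89.2234
  f7: (p3, p9, p6) → 130.4339
  f8: (p5, p8, p1) → 10.4933
  f9: (p5, p4, p1) → 43.5821
  f10: (p5, p4, p8) → 24.8235
  f11: (p7, p8, p6) → 26.8138
  f12: (p7, p4, p8) → 21.0094
  f13: (p0, p7, p6) → 39.3492
  f14: (p0, p7, p4) → 21.9755
  f15: (p0, p3, p6) → 71.3807
  f16: (p0, p3, p4) → 39.5012
Σ area = 839.080

Check V−E+F: 10 − 24 + 16 = 2.

facets=16 area=839.080


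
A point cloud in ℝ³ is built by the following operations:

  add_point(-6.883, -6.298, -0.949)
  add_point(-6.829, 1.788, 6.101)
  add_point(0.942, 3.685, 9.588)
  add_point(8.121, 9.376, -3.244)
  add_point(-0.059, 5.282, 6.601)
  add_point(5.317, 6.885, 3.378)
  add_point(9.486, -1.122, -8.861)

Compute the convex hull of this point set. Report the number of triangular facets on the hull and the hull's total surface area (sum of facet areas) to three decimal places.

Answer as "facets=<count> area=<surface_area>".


facets=10 area=582.121

Hull vertices (7/7): indices [0, 1, 2, 3, 4, 5, 6].

Triangle areas on the boundary:
  f1: (p3, p6, p0) → 113.0997
  f2: (p2, p6, p0) → 148.2187
  f3: (p1, p3, p0) → 102.9393
  f4: (p1, p2, p0) → 42.2377
  f5: (p5, p3, p6) → 44.9921
  f6: (p5, p2, p6) → 52.4542
  f7: (p4, p1, p2) → 13.4156
  f8: (p4, p5, p2) → 10.9070
  f9: (p4, p1, p3) → 39.7909
  f10: (p4, p5, p3) → 14.0660
Σ area = 582.121

Check V−E+F: 7 − 15 + 10 = 2.


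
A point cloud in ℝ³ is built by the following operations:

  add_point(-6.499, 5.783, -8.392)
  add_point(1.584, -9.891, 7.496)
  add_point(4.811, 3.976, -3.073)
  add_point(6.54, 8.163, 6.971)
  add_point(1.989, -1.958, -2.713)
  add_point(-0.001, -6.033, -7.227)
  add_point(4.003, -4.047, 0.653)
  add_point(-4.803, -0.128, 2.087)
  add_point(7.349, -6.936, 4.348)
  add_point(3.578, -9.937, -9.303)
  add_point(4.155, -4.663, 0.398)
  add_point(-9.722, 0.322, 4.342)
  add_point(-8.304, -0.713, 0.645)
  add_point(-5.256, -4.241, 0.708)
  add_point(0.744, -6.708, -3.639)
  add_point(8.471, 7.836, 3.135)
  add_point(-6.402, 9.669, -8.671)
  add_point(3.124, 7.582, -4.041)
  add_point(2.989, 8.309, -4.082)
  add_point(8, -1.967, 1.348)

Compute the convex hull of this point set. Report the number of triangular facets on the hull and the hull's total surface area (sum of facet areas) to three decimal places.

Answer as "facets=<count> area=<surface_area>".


Extreme-point indices: [0, 1, 2, 3, 8, 9, 11, 12, 13, 15, 16, 18, 19] — 13 of 20 on the boundary.

Area of each hull facet:
  f1: (p0, p16, p11) → 24.7195
  f2: (p0, p16, p9) → 20.7691
  f3: (p18, p16, p15) → 21.7014
  f4: (p18, p16, p9) → 100.0163
  f5: (p3, p1, p11) → 130.3986
  f6: (p3, p16, p11) → 141.8185
  f7: (p3, p16, p15) → 40.3003
  f8: (p13, p1, p11) → 37.8566
  f9: (p13, p1, p9) → 80.1327
  f10: (p8, p1, p9) → 51.7671
  f11: (p8, p3, p15) → 31.9947
  f12: (p8, p3, p1) → 52.9461
  f13: (p2, p9, p15) → 39.5117
  f14: (p2, p18, p15) → 19.5597
  f15: (p2, p18, p9) → 26.1144
  f16: (p12, p0, p9) → 98.3604
  f17: (p12, p13, p9) → 24.6415
  f18: (p12, p0, p11) → 17.8463
  f19: (p12, p13, p11) → 8.7212
  f20: (p19, p9, p15) → 49.2610
  f21: (p19, p8, p15) → 19.2937
  f22: (p19, p8, p9) → 40.5997
Σ area = 1078.331

Euler characteristic 13−33+22 = 2 ✓

facets=22 area=1078.331


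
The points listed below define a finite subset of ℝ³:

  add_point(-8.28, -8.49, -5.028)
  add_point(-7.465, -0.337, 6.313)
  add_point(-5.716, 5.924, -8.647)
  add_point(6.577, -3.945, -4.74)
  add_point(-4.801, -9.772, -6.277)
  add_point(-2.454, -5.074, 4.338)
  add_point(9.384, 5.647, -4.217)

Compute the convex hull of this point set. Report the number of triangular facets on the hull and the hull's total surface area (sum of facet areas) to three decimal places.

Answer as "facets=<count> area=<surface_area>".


facets=10 area=682.176

Hull vertices (7/7): indices [0, 1, 2, 3, 4, 5, 6].

Area of each hull facet:
  f1: (p1, p2, p0) → 97.9144
  f2: (p1, p2, p6) → 126.6649
  f3: (p5, p1, p0) → 41.3216
  f4: (p5, p1, p6) → 63.7231
  f5: (p4, p2, p0) → 29.3937
  f6: (p4, p5, p0) → 22.4909
  f7: (p3, p2, p6) → 75.8992
  f8: (p3, p4, p2) → 94.7618
  f9: (p3, p5, p6) → 62.3754
  f10: (p3, p4, p5) → 67.6311
Σ area = 682.176

Euler characteristic 7−15+10 = 2 ✓


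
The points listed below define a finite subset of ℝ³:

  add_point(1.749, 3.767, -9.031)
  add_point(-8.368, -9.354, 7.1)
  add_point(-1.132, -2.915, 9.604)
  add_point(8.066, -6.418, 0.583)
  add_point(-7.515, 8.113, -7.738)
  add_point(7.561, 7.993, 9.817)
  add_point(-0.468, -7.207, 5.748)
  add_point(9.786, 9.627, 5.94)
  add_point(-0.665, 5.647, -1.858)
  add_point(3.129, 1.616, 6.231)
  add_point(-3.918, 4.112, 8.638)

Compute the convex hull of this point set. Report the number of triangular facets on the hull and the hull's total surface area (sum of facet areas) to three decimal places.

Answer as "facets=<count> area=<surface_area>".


Hull vertices (9/11): indices [0, 1, 2, 3, 4, 5, 6, 7, 10].

Triangle areas on the boundary:
  f1: (p3, p0, p1) → 137.5597
  f2: (p3, p0, p7) → 120.4527
  f3: (p3, p5, p7) → 40.1949
  f4: (p4, p0, p1) → 115.7278
  f5: (p4, p0, p7) → 91.5014
  f6: (p4, p5, p7) → 52.2602
  f7: (p2, p3, p5) → 90.9691
  f8: (p10, p4, p1) → 122.7837
  f9: (p10, p4, p5) → 102.4789
  f10: (p10, p2, p1) → 36.3963
  f11: (p10, p2, p5) → 46.2965
  f12: (p6, p3, p1) → 16.6063
  f13: (p6, p2, p1) → 24.0870
  f14: (p6, p2, p3) → 26.8550
Σ area = 1024.169

Check V−E+F: 9 − 21 + 14 = 2.

facets=14 area=1024.169


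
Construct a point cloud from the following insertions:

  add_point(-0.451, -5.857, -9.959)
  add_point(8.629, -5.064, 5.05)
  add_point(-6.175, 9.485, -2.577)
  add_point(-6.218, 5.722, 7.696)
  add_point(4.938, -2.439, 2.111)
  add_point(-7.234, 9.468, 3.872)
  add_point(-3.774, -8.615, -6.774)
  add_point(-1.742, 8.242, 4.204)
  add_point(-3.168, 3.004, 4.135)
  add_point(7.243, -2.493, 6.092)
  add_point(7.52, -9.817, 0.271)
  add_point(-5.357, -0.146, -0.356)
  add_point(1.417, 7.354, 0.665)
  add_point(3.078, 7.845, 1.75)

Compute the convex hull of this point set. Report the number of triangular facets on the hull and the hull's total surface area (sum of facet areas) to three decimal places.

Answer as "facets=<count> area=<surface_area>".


facets=18 area=797.958

Hull vertices (11/14): indices [0, 1, 2, 3, 5, 6, 7, 9, 10, 11, 13].

Per-facet area ½‖(b−a)×(c−a)‖:
  f1: (p2, p13, p5) → 32.5676
  f2: (p2, p13, p0) → 89.9985
  f3: (p2, p6, p5) → 59.4405
  f4: (p2, p6, p0) → 48.1913
  f5: (p7, p3, p5) → 14.2515
  f6: (p7, p13, p5) → 7.9231
  f7: (p11, p3, p5) → 26.9541
  f8: (p11, p6, p5) → 13.2260
  f9: (p11, p6, p3) → 15.7186
  f10: (p10, p3, p1) → 58.7138
  f11: (p10, p6, p3) → 134.0947
  f12: (p10, p6, p0) → 35.3718
  f13: (p10, p13, p1) → 45.1848
  f14: (p10, p13, p0) → 115.3785
  f15: (p9, p13, p1) → 12.2633
  f16: (p9, p7, p13) → 31.7223
  f17: (p9, p3, p1) → 13.2124
  f18: (p9, p7, p3) → 43.7455
Σ area = 797.958

Check V−E+F: 11 − 27 + 18 = 2.


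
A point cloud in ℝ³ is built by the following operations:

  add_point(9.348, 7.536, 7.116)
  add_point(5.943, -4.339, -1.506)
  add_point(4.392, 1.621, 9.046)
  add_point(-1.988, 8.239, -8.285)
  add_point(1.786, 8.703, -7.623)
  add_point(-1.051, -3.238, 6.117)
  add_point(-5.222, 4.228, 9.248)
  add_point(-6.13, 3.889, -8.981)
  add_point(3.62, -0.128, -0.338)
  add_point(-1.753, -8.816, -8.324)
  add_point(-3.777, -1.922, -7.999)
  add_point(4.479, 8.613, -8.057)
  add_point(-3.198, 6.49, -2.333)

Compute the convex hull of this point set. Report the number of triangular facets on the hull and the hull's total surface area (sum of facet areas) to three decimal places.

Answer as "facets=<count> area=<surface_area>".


facets=16 area=902.543

Points on the hull: [0, 1, 2, 3, 4, 5, 6, 7, 9, 11] (10 of 13).

Area of each hull facet:
  f1: (p6, p9, p7) → 122.6605
  f2: (p11, p9, p7) → 78.0993
  f3: (p5, p6, p9) → 56.7313
  f4: (p1, p11, p0) → 99.7139
  f5: (p1, p11, p9) → 81.7902
  f6: (p1, p5, p9) → 58.3144
  f7: (p3, p6, p0) → 128.9447
  f8: (p3, p6, p7) → 54.4585
  f9: (p3, p11, p7) → 13.4146
  f10: (p2, p1, p0) → 48.4592
  f11: (p2, p1, p5) → 40.5672
  f12: (p2, p6, p0) → 36.1149
  f13: (p2, p5, p6) → 33.9474
  f14: (p4, p11, p0) → 21.5418
  f15: (p4, p3, p0) → 25.8980
  f16: (p4, p3, p11) → 1.8872
Σ area = 902.543

Euler characteristic 10−24+16 = 2 ✓


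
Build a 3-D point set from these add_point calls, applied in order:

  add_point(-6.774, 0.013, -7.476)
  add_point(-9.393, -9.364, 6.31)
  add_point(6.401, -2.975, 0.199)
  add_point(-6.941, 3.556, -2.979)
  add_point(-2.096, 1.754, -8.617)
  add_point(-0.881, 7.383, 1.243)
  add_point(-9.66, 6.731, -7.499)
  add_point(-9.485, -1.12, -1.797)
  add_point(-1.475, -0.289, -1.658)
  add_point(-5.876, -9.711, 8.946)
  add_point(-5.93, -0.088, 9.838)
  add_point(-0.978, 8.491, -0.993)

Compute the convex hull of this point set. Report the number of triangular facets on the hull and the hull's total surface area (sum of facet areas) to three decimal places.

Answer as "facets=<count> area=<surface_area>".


facets=16 area=746.816

10 of the 12 inputs are extreme points: [0, 1, 2, 4, 5, 6, 7, 9, 10, 11].

Per-facet area ½‖(b−a)×(c−a)‖:
  f1: (p10, p9, p2) → 74.6423
  f2: (p11, p10, p6) → 80.4234
  f3: (p5, p10, p2) → 77.5337
  f4: (p5, p11, p2) → 15.0802
  f5: (p5, p11, p10) → 7.7214
  f6: (p4, p0, p6) → 18.6976
  f7: (p4, p0, p2) → 31.8446
  f8: (p4, p11, p6) → 43.5634
  f9: (p4, p11, p2) → 63.3188
  f10: (p7, p0, p6) → 23.3758
  f11: (p1, p9, p2) → 35.2943
  f12: (p1, p0, p2) → 121.3468
  f13: (p1, p7, p0) → 24.6305
  f14: (p1, p10, p9) → 21.2964
  f15: (p1, p10, p6) → 99.7063
  f16: (p1, p7, p6) → 8.3402
Σ area = 746.816

Euler characteristic 10−24+16 = 2 ✓


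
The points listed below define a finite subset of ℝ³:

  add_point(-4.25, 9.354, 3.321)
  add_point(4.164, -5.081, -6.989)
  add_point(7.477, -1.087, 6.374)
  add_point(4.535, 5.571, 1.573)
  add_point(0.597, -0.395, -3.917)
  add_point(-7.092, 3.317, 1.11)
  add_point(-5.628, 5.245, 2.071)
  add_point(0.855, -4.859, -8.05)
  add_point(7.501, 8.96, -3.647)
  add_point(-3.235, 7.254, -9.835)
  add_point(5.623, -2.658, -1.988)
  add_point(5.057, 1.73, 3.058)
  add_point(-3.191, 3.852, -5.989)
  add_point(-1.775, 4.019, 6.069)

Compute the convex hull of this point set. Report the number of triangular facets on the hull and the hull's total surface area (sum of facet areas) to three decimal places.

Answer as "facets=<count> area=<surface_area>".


Points on the hull: [0, 1, 2, 5, 7, 8, 9, 10, 13] (9 of 14).

Triangle areas on the boundary:
  f1: (p9, p1, p8) → 83.4606
  f2: (p0, p2, p8) → 91.1560
  f3: (p0, p9, p5) → 42.7467
  f4: (p0, p9, p8) → 74.9031
  f5: (p10, p1, p8) → 32.2194
  f6: (p10, p2, p8) → 51.5982
  f7: (p10, p2, p1) → 6.4670
  f8: (p7, p9, p5) → 74.7946
  f9: (p7, p9, p1) → 20.5682
  f10: (p7, p2, p5) → 105.7742
  f11: (p7, p2, p1) → 21.8134
  f12: (p13, p2, p5) → 30.5891
  f13: (p13, p0, p5) → 20.7209
  f14: (p13, p0, p2) → 22.9726
Σ area = 679.784

Euler characteristic 9−21+14 = 2 ✓

facets=14 area=679.784


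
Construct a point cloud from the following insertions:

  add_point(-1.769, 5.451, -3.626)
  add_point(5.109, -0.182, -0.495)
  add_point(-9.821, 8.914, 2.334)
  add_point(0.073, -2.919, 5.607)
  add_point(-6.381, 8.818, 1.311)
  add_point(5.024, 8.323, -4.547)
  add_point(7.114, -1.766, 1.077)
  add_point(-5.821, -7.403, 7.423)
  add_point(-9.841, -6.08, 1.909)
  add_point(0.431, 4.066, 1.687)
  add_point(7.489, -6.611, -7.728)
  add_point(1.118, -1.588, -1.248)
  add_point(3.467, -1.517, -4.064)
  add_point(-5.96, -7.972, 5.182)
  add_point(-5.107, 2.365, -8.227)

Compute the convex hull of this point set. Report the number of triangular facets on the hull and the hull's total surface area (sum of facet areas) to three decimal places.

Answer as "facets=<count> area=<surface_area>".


Hull vertices (11/15): indices [2, 3, 4, 5, 6, 7, 8, 9, 10, 13, 14].

Area of each hull facet:
  f1: (p7, p2, p8) → 51.3996
  f2: (p6, p7, p10) → 75.9820
  f3: (p14, p10, p8) → 107.9336
  f4: (p14, p2, p8) → 85.4705
  f5: (p13, p10, p8) → 50.5026
  f6: (p13, p7, p8) → 5.2745
  f7: (p13, p7, p10) → 17.2013
  f8: (p3, p7, p2) → 60.1152
  f9: (p3, p6, p7) → 16.8772
  f10: (p5, p14, p2) → 80.4450
  f11: (p5, p6, p10) → 59.0253
  f12: (p5, p14, p10) → 87.3959
  f13: (p9, p3, p6) → 30.7770
  f14: (p9, p5, p6) → 38.9823
  f15: (p4, p3, p2) → 23.4088
  f16: (p4, p9, p3) → 29.1767
  f17: (p4, p5, p2) → 4.2531
  f18: (p4, p9, p5) → 36.4742
Σ area = 860.695

Euler: V−E+F = 11−27+18 = 2.

facets=18 area=860.695


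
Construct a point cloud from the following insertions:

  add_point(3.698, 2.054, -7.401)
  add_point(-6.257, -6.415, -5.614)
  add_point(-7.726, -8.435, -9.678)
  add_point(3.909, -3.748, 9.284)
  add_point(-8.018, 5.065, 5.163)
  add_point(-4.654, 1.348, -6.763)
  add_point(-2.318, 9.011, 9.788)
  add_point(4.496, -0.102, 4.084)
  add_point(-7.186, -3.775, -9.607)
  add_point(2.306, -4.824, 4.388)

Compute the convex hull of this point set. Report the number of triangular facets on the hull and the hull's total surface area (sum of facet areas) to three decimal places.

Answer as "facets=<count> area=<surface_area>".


facets=16 area=724.742

Hull vertices (10/10): indices [0, 1, 2, 3, 4, 5, 6, 7, 8, 9].

Per-facet area ½‖(b−a)×(c−a)‖:
  f1: (p0, p6, p7) → 71.7503
  f2: (p3, p6, p4) → 58.5695
  f3: (p3, p6, p7) → 40.5899
  f4: (p3, p0, p7) → 16.4033
  f5: (p8, p2, p4) → 34.6075
  f6: (p8, p0, p2) → 24.2929
  f7: (p5, p6, p4) → 47.5870
  f8: (p5, p0, p6) → 76.9503
  f9: (p5, p8, p4) → 34.7994
  f10: (p5, p8, p0) → 24.2507
  f11: (p1, p2, p4) → 19.7785
  f12: (p1, p3, p4) → 115.5683
  f13: (p1, p3, p2) → 16.0032
  f14: (p9, p0, p2) → 103.0818
  f15: (p9, p3, p2) → 13.5779
  f16: (p9, p3, p0) → 26.9312
Σ area = 724.742

Euler characteristic 10−24+16 = 2 ✓


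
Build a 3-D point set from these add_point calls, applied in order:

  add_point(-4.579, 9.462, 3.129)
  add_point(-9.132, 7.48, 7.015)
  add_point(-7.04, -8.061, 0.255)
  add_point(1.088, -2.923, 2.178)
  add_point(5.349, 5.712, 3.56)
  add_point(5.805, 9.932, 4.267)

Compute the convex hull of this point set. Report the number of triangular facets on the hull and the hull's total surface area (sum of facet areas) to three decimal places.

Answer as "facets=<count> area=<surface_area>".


facets=8 area=395.079

Extreme-point indices: [0, 1, 2, 3, 4, 5] — 6 of 6 on the boundary.

Area of each hull facet:
  f1: (p0, p5, p1) → 24.6477
  f2: (p0, p2, p1) → 53.7790
  f3: (p3, p2, p1) → 74.6455
  f4: (p4, p3, p2) → 24.6562
  f5: (p4, p0, p5) → 22.1812
  f6: (p4, p0, p2) → 93.0751
  f7: (p4, p5, p1) → 32.2135
  f8: (p4, p3, p1) → 69.8809
Σ area = 395.079

Check V−E+F: 6 − 12 + 8 = 2.


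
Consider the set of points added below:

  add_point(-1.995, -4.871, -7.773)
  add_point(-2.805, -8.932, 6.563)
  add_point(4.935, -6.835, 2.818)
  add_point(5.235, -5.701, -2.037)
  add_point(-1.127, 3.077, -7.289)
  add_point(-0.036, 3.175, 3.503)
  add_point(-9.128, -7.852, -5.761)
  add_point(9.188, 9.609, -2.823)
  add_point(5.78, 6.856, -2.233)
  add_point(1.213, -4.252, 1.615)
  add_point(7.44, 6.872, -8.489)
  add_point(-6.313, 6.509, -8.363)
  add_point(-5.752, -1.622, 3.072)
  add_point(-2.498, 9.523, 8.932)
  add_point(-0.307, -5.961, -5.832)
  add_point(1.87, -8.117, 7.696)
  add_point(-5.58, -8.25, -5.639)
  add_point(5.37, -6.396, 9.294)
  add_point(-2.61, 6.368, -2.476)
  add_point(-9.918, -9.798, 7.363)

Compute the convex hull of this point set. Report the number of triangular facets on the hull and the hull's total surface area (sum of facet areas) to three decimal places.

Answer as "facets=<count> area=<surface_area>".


facets=24 area=1277.423

Points on the hull: [0, 1, 2, 3, 6, 7, 10, 11, 13, 14, 15, 16, 17, 19] (14 of 20).

Triangle areas on the boundary:
  f1: (p13, p17, p19) → 136.0967
  f2: (p13, p17, p7) → 140.7292
  f3: (p11, p10, p7) → 43.2490
  f4: (p11, p13, p7) → 126.0625
  f5: (p11, p13, p19) → 177.5717
  f6: (p15, p17, p19) → 11.4479
  f7: (p3, p17, p7) → 89.3647
  f8: (p3, p10, p7) → 46.6960
  f9: (p6, p16, p19) → 23.7390
  f10: (p6, p11, p19) → 93.3956
  f11: (p1, p16, p19) → 44.9342
  f12: (p1, p15, p19) → 6.0196
  f13: (p1, p15, p16) → 27.6125
  f14: (p0, p3, p10) → 64.3676
  f15: (p0, p6, p16) → 7.8152
  f16: (p0, p11, p10) → 79.1591
  f17: (p0, p6, p11) → 48.6253
  f18: (p2, p15, p17) → 12.1697
  f19: (p2, p3, p17) → 5.1563
  f20: (p2, p15, p16) → 39.8757
  f21: (p2, p3, p16) → 28.6129
  f22: (p14, p3, p16) → 12.7353
  f23: (p14, p0, p16) → 7.4468
  f24: (p14, p0, p3) → 4.5403
Σ area = 1277.423

Check V−E+F: 14 − 36 + 24 = 2.


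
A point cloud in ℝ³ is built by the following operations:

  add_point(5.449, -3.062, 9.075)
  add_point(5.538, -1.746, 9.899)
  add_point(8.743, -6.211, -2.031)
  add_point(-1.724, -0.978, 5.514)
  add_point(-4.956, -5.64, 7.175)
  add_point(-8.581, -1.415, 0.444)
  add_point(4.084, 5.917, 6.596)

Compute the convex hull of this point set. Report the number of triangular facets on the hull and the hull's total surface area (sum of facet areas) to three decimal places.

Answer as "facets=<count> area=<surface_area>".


6 of the 7 inputs are extreme points: [0, 1, 2, 4, 5, 6].

Triangle areas on the boundary:
  f1: (p6, p2, p5) → 116.6254
  f2: (p1, p6, p2) → 55.6287
  f3: (p4, p2, p5) → 71.9574
  f4: (p4, p6, p5) → 63.3505
  f5: (p4, p1, p6) → 48.7083
  f6: (p0, p1, p2) → 6.6990
  f7: (p0, p4, p2) → 65.2962
  f8: (p0, p4, p1) → 7.9380
Σ area = 436.203

Check V−E+F: 6 − 12 + 8 = 2.

facets=8 area=436.203


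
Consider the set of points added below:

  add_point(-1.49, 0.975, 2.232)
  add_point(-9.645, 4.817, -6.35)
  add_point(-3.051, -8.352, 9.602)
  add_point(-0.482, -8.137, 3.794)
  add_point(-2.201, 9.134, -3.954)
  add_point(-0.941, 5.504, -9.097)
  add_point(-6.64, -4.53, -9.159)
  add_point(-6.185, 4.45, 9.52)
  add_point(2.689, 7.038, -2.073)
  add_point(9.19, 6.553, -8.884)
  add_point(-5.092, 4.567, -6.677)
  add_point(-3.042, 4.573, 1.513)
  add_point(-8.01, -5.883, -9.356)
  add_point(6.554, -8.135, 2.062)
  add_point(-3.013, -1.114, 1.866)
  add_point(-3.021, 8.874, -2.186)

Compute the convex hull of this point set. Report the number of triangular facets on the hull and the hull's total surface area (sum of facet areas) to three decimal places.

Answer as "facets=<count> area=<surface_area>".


facets=18 area=1061.074

Points on the hull: [1, 2, 3, 4, 5, 7, 8, 9, 12, 13, 15] (11 of 16).

Area of each hull facet:
  f1: (p7, p12, p1) → 89.2451
  f2: (p7, p12, p2) → 127.8621
  f3: (p5, p12, p1) → 50.8516
  f4: (p5, p12, p9) → 53.9868
  f5: (p13, p12, p9) → 161.7996
  f6: (p13, p7, p9) → 176.0891
  f7: (p13, p7, p2) → 79.3693
  f8: (p4, p5, p1) → 27.1205
  f9: (p4, p5, p9) → 32.4638
  f10: (p3, p12, p2) → 39.2660
  f11: (p3, p13, p2) → 18.2243
  f12: (p3, p13, p12) → 53.4096
  f13: (p8, p7, p9) → 17.3905
  f14: (p8, p4, p9) → 24.6511
  f15: (p15, p8, p7) → 38.4763
  f16: (p15, p8, p4) → 5.5471
  f17: (p15, p7, p1) → 56.6679
  f18: (p15, p4, p1) → 8.6532
Σ area = 1061.074

Euler: V−E+F = 11−27+18 = 2.


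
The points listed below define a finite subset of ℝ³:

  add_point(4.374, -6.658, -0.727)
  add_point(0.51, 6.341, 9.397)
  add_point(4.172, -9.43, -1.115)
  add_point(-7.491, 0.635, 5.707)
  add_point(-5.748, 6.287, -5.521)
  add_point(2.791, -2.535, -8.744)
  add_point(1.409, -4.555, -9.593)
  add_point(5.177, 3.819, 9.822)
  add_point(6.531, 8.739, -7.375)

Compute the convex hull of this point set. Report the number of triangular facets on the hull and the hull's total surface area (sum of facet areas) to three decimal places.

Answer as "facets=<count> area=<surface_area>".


facets=12 area=809.218

Extreme-point indices: [1, 2, 3, 4, 5, 6, 7, 8] — 8 of 9 on the boundary.

Facet areas (half cross-product norm):
  f1: (p7, p2, p3) → 106.7251
  f2: (p7, p2, p8) → 141.8866
  f3: (p6, p2, p3) → 84.8040
  f4: (p1, p7, p3) → 25.0981
  f5: (p1, p7, p8) → 47.2595
  f6: (p4, p6, p3) → 86.3739
  f7: (p4, p6, p8) → 78.9907
  f8: (p4, p1, p3) → 66.5650
  f9: (p4, p1, p8) → 99.3734
  f10: (p5, p2, p8) → 53.6903
  f11: (p5, p6, p8) → 5.3006
  f12: (p5, p6, p2) → 13.1504
Σ area = 809.218

Euler: V−E+F = 8−18+12 = 2.


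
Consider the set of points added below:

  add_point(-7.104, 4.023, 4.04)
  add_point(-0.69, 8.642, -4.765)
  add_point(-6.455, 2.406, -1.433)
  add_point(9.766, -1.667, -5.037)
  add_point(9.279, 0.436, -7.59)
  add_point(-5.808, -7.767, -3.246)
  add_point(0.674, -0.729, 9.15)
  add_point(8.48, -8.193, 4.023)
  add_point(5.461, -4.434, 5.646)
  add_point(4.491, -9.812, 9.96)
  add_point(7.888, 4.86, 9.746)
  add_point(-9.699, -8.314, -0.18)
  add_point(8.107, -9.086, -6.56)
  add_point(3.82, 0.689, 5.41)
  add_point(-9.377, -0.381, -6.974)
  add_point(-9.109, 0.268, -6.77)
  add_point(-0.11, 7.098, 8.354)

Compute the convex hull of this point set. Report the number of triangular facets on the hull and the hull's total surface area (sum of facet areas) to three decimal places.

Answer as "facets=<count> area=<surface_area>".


Hull vertices (14/17): indices [0, 1, 3, 4, 5, 6, 7, 9, 10, 11, 12, 14, 15, 16].

Triangle areas on the boundary:
  f1: (p0, p14, p11) → 59.9889
  f2: (p0, p16, p1) → 50.8267
  f3: (p5, p14, p11) → 22.4398
  f4: (p4, p14, p1) → 83.9929
  f5: (p10, p7, p9) → 51.7504
  f6: (p10, p7, p3) → 78.4927
  f7: (p10, p4, p3) → 24.6207
  f8: (p10, p16, p1) → 54.0907
  f9: (p10, p4, p1) → 107.7397
  f10: (p6, p0, p16) → 33.8476
  f11: (p6, p10, p9) → 43.7489
  f12: (p6, p10, p16) → 30.8751
  f13: (p6, p9, p11) → 77.7366
  f14: (p6, p0, p11) → 68.9456
  f15: (p15, p14, p1) → 1.7266
  f16: (p15, p0, p1) → 60.5700
  f17: (p15, p0, p14) → 3.3666
  f18: (p12, p5, p14) → 60.2900
  f19: (p12, p4, p14) → 88.8606
  f20: (p12, p4, p3) → 11.7578
  f21: (p12, p7, p3) → 39.5070
  f22: (p12, p7, p9) → 24.9306
  f23: (p12, p9, p11) → 136.0482
  f24: (p12, p5, p11) → 16.4535
Σ area = 1232.607

Check V−E+F: 14 − 36 + 24 = 2.

facets=24 area=1232.607


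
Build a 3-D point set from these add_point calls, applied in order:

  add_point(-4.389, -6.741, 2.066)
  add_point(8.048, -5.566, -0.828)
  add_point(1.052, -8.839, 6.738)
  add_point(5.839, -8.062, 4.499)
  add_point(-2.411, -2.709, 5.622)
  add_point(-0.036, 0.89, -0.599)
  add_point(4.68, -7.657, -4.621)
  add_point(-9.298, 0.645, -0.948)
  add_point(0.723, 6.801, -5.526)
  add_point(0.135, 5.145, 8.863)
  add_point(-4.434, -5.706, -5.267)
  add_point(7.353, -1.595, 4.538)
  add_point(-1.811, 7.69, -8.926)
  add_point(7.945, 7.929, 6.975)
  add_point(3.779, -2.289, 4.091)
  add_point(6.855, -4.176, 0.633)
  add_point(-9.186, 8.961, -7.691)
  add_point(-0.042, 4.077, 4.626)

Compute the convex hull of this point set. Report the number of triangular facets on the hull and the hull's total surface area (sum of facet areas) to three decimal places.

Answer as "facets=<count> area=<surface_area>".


facets=24 area=980.814

Extreme-point indices: [0, 1, 2, 3, 4, 6, 7, 8, 9, 10, 11, 12, 13, 16] — 14 of 18 on the boundary.

Per-facet area ½‖(b−a)×(c−a)‖:
  f1: (p16, p9, p7) → 75.4823
  f2: (p16, p10, p7) → 47.2721
  f3: (p16, p10, p12) → 53.4871
  f4: (p13, p2, p9) → 58.6462
  f5: (p13, p16, p12) → 65.8036
  f6: (p13, p16, p9) → 80.9248
  f7: (p4, p9, p7) → 44.3182
  f8: (p4, p2, p9) → 26.0882
  f9: (p6, p12, p1) → 47.1144
  f10: (p6, p10, p12) → 65.9779
  f11: (p6, p10, p2) → 54.7378
  f12: (p0, p10, p7) → 31.2807
  f13: (p0, p10, p2) → 20.7191
  f14: (p0, p4, p7) → 26.4175
  f15: (p0, p4, p2) → 19.1984
  f16: (p8, p12, p1) → 23.5562
  f17: (p8, p13, p1) → 97.9943
  f18: (p8, p13, p12) → 9.4906
  f19: (p3, p13, p2) → 42.7486
  f20: (p3, p6, p1) → 16.8204
  f21: (p3, p6, p2) → 23.3749
  f22: (p11, p13, p1) → 21.3337
  f23: (p11, p3, p1) → 18.5090
  f24: (p11, p3, p13) → 9.5187
Σ area = 980.814

Euler: V−E+F = 14−36+24 = 2.
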